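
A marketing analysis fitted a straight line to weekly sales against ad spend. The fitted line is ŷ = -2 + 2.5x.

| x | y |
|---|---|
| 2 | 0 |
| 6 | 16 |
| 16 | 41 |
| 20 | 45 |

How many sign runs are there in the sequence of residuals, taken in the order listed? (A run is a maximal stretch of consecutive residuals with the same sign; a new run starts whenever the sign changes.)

x=2: ŷ = -2 + 2.5·2 = 3; e = 0 − 3 = -3
x=6: ŷ = -2 + 2.5·6 = 13; e = 16 − 13 = 3
x=16: ŷ = -2 + 2.5·16 = 38; e = 41 − 38 = 3
x=20: ŷ = -2 + 2.5·20 = 48; e = 45 − 48 = -3
Signs: − + + −
Runs: −×1, +×2, −×1 → 3

3 runs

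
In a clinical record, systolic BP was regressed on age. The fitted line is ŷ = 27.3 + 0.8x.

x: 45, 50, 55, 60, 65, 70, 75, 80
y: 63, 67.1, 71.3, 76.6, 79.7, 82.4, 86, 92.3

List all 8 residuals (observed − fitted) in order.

x=45: ŷ = 27.3 + 0.8·45 = 63.3; r = 63 − 63.3 = -0.3
x=50: ŷ = 27.3 + 0.8·50 = 67.3; r = 67.1 − 67.3 = -0.2
x=55: ŷ = 27.3 + 0.8·55 = 71.3; r = 71.3 − 71.3 = 0
x=60: ŷ = 27.3 + 0.8·60 = 75.3; r = 76.6 − 75.3 = 1.3
x=65: ŷ = 27.3 + 0.8·65 = 79.3; r = 79.7 − 79.3 = 0.4
x=70: ŷ = 27.3 + 0.8·70 = 83.3; r = 82.4 − 83.3 = -0.9
x=75: ŷ = 27.3 + 0.8·75 = 87.3; r = 86 − 87.3 = -1.3
x=80: ŷ = 27.3 + 0.8·80 = 91.3; r = 92.3 − 91.3 = 1

-0.3, -0.2, 0, 1.3, 0.4, -0.9, -1.3, 1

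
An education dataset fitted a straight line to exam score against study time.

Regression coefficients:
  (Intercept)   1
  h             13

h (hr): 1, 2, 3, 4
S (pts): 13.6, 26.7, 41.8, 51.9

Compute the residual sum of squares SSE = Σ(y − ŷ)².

SSE = 4.7

h=1: ŷ = 1 + 13·1 = 14; e = 13.6 − 14 = -0.4
h=2: ŷ = 1 + 13·2 = 27; e = 26.7 − 27 = -0.3
h=3: ŷ = 1 + 13·3 = 40; e = 41.8 − 40 = 1.8
h=4: ŷ = 1 + 13·4 = 53; e = 51.9 − 53 = -1.1
SSE = 0.16 + 0.09 + 3.24 + 1.21 = 4.7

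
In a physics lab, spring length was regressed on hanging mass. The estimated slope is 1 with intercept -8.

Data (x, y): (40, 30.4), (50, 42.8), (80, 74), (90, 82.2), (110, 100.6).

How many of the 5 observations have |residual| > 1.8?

x=40: ŷ = -8 + 40 = 32; r = 30.4 − 32 = -1.6
x=50: ŷ = -8 + 50 = 42; r = 42.8 − 42 = 0.8
x=80: ŷ = -8 + 80 = 72; r = 74 − 72 = 2
x=90: ŷ = -8 + 90 = 82; r = 82.2 − 82 = 0.2
x=110: ŷ = -8 + 110 = 102; r = 100.6 − 102 = -1.4
|r| > 1.8: x=80 (|r|=2) → 1

1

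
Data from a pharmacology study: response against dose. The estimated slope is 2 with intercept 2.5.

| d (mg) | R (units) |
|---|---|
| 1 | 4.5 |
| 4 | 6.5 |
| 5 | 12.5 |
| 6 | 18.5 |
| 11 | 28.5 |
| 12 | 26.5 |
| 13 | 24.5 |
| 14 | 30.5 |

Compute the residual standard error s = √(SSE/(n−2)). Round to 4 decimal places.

s = 3.2660

d=1: ŷ = 2.5 + 2·1 = 4.5; e = 4.5 − 4.5 = 0
d=4: ŷ = 2.5 + 2·4 = 10.5; e = 6.5 − 10.5 = -4
d=5: ŷ = 2.5 + 2·5 = 12.5; e = 12.5 − 12.5 = 0
d=6: ŷ = 2.5 + 2·6 = 14.5; e = 18.5 − 14.5 = 4
d=11: ŷ = 2.5 + 2·11 = 24.5; e = 28.5 − 24.5 = 4
d=12: ŷ = 2.5 + 2·12 = 26.5; e = 26.5 − 26.5 = 0
d=13: ŷ = 2.5 + 2·13 = 28.5; e = 24.5 − 28.5 = -4
d=14: ŷ = 2.5 + 2·14 = 30.5; e = 30.5 − 30.5 = 0
SSE = 0 + 16 + 0 + 16 + 16 + 0 + 16 + 0 = 64
s = √(64/6) = √10.6667 ≈ 3.2660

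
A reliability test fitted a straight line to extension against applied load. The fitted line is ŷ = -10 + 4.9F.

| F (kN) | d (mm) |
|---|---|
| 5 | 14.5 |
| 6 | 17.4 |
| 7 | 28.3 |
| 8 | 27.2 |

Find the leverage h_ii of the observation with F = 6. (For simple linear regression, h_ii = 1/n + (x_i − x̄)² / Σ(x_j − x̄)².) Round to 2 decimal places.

h = 0.30

F̄ = (5 + 6 + 7 + 8)/4 = 6.5
Σ(F − F̄)² = 2.25 + 0.25 + 0.25 + 2.25 = 5
h = 1/4 + (-0.5)²/5 = 0.25 + 0.05 = 0.30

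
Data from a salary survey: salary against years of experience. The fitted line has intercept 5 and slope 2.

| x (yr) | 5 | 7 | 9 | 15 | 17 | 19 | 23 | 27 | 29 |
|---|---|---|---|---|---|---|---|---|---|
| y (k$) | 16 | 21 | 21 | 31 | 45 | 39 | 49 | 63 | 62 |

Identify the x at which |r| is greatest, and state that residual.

x=5: ŷ = 5 + 2·5 = 15; r = 16 − 15 = 1
x=7: ŷ = 5 + 2·7 = 19; r = 21 − 19 = 2
x=9: ŷ = 5 + 2·9 = 23; r = 21 − 23 = -2
x=15: ŷ = 5 + 2·15 = 35; r = 31 − 35 = -4
x=17: ŷ = 5 + 2·17 = 39; r = 45 − 39 = 6
x=19: ŷ = 5 + 2·19 = 43; r = 39 − 43 = -4
x=23: ŷ = 5 + 2·23 = 51; r = 49 − 51 = -2
x=27: ŷ = 5 + 2·27 = 59; r = 63 − 59 = 4
x=29: ŷ = 5 + 2·29 = 63; r = 62 − 63 = -1
Largest |r| is 6 at x = 17, residual 6.

x = 17, r = 6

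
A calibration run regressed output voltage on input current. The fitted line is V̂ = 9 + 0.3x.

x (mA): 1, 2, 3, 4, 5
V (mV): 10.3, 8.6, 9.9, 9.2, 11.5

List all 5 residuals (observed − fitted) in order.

1, -1, 0, -1, 1

x=1: V̂ = 9 + 0.3·1 = 9.3; r = 10.3 − 9.3 = 1
x=2: V̂ = 9 + 0.3·2 = 9.6; r = 8.6 − 9.6 = -1
x=3: V̂ = 9 + 0.3·3 = 9.9; r = 9.9 − 9.9 = 0
x=4: V̂ = 9 + 0.3·4 = 10.2; r = 9.2 − 10.2 = -1
x=5: V̂ = 9 + 0.3·5 = 10.5; r = 11.5 − 10.5 = 1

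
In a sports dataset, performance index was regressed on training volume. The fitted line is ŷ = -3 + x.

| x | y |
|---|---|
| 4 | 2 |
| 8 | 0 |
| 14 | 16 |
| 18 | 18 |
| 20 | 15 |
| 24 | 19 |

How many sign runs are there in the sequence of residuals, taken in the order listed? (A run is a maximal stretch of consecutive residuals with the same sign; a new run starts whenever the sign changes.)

x=4: ŷ = -3 + 4 = 1; r = 2 − 1 = 1
x=8: ŷ = -3 + 8 = 5; r = 0 − 5 = -5
x=14: ŷ = -3 + 14 = 11; r = 16 − 11 = 5
x=18: ŷ = -3 + 18 = 15; r = 18 − 15 = 3
x=20: ŷ = -3 + 20 = 17; r = 15 − 17 = -2
x=24: ŷ = -3 + 24 = 21; r = 19 − 21 = -2
Signs: + − + + − −
Runs: +×1, −×1, +×2, −×2 → 4

4 runs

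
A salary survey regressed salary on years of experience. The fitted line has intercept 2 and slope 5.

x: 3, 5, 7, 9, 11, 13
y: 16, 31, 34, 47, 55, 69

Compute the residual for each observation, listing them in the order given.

-1, 4, -3, 0, -2, 2

x=3: ŷ = 2 + 5·3 = 17; e = 16 − 17 = -1
x=5: ŷ = 2 + 5·5 = 27; e = 31 − 27 = 4
x=7: ŷ = 2 + 5·7 = 37; e = 34 − 37 = -3
x=9: ŷ = 2 + 5·9 = 47; e = 47 − 47 = 0
x=11: ŷ = 2 + 5·11 = 57; e = 55 − 57 = -2
x=13: ŷ = 2 + 5·13 = 67; e = 69 − 67 = 2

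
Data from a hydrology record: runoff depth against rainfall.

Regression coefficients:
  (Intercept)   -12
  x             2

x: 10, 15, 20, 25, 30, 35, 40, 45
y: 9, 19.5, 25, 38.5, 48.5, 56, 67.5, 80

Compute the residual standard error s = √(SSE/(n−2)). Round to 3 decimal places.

x=10: ŷ = -12 + 2·10 = 8; r = 9 − 8 = 1
x=15: ŷ = -12 + 2·15 = 18; r = 19.5 − 18 = 1.5
x=20: ŷ = -12 + 2·20 = 28; r = 25 − 28 = -3
x=25: ŷ = -12 + 2·25 = 38; r = 38.5 − 38 = 0.5
x=30: ŷ = -12 + 2·30 = 48; r = 48.5 − 48 = 0.5
x=35: ŷ = -12 + 2·35 = 58; r = 56 − 58 = -2
x=40: ŷ = -12 + 2·40 = 68; r = 67.5 − 68 = -0.5
x=45: ŷ = -12 + 2·45 = 78; r = 80 − 78 = 2
SSE = 1 + 2.25 + 9 + 0.25 + 0.25 + 4 + 0.25 + 4 = 21
s = √(21/6) = √3.5 ≈ 1.871

s = 1.871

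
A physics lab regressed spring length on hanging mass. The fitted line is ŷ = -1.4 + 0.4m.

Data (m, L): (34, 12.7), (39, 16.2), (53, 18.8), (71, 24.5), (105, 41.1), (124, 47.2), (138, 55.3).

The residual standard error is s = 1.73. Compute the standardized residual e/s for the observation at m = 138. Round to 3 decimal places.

0.867

ŷ = -1.4 + 0.4·138 = 53.8
e = 55.3 − 53.8 = 1.5
e/s = 1.5 / 1.73 = 0.867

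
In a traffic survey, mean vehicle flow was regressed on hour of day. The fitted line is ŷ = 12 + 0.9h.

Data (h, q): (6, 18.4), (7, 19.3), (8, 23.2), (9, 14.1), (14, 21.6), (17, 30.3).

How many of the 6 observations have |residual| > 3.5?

2

h=6: ŷ = 12 + 0.9·6 = 17.4; e = 18.4 − 17.4 = 1
h=7: ŷ = 12 + 0.9·7 = 18.3; e = 19.3 − 18.3 = 1
h=8: ŷ = 12 + 0.9·8 = 19.2; e = 23.2 − 19.2 = 4
h=9: ŷ = 12 + 0.9·9 = 20.1; e = 14.1 − 20.1 = -6
h=14: ŷ = 12 + 0.9·14 = 24.6; e = 21.6 − 24.6 = -3
h=17: ŷ = 12 + 0.9·17 = 27.3; e = 30.3 − 27.3 = 3
|e| > 3.5: h=8 (|e|=4), h=9 (|e|=6) → 2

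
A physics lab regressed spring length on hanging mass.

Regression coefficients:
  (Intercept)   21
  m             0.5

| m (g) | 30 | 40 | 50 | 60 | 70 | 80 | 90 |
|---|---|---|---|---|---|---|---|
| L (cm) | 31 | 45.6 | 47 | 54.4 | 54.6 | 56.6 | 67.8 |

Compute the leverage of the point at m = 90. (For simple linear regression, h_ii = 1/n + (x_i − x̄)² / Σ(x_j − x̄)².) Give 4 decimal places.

m̄ = (30 + 40 + 50 + 60 + 70 + 80 + 90)/7 = 60
Σ(m − m̄)² = 900 + 400 + 100 + 0 + 100 + 400 + 900 = 2800
h = 1/7 + (30)²/2800 = 0.142857 + 0.321429 = 0.4643

h = 0.4643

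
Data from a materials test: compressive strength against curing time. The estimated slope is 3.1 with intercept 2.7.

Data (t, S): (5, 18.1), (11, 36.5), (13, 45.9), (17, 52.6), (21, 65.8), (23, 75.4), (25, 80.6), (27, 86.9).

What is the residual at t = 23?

r = 1.4

ŷ = 2.7 + 3.1·23 = 74
r = 75.4 − 74 = 1.4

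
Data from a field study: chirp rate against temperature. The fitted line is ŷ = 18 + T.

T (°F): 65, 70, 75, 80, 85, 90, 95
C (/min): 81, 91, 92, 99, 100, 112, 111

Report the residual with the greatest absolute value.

T=65: ŷ = 18 + 65 = 83; e = 81 − 83 = -2
T=70: ŷ = 18 + 70 = 88; e = 91 − 88 = 3
T=75: ŷ = 18 + 75 = 93; e = 92 − 93 = -1
T=80: ŷ = 18 + 80 = 98; e = 99 − 98 = 1
T=85: ŷ = 18 + 85 = 103; e = 100 − 103 = -3
T=90: ŷ = 18 + 90 = 108; e = 112 − 108 = 4
T=95: ŷ = 18 + 95 = 113; e = 111 − 113 = -2
Largest |e| is 4 at T = 90, residual 4.

e = 4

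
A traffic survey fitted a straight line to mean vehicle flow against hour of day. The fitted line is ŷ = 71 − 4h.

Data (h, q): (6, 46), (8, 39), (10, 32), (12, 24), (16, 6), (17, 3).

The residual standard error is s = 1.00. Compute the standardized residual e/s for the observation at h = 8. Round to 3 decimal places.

0.000

ŷ = 71 − 4·8 = 39
e = 39 − 39 = 0
e/s = 0 / 1.00 = 0.000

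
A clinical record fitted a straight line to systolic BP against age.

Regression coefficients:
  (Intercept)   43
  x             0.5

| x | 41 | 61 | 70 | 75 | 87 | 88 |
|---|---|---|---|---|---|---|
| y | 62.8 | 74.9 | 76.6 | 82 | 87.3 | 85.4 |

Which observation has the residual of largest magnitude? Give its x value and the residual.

x=41: ŷ = 43 + 0.5·41 = 63.5; e = 62.8 − 63.5 = -0.7
x=61: ŷ = 43 + 0.5·61 = 73.5; e = 74.9 − 73.5 = 1.4
x=70: ŷ = 43 + 0.5·70 = 78; e = 76.6 − 78 = -1.4
x=75: ŷ = 43 + 0.5·75 = 80.5; e = 82 − 80.5 = 1.5
x=87: ŷ = 43 + 0.5·87 = 86.5; e = 87.3 − 86.5 = 0.8
x=88: ŷ = 43 + 0.5·88 = 87; e = 85.4 − 87 = -1.6
Largest |e| is 1.6 at x = 88, residual -1.6.

x = 88, e = -1.6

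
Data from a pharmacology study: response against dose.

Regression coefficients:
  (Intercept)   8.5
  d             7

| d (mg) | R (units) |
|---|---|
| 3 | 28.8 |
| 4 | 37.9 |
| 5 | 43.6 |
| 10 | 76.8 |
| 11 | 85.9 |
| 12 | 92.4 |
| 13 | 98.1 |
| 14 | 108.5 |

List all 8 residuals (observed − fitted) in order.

d=3: ŷ = 8.5 + 7·3 = 29.5; e = 28.8 − 29.5 = -0.7
d=4: ŷ = 8.5 + 7·4 = 36.5; e = 37.9 − 36.5 = 1.4
d=5: ŷ = 8.5 + 7·5 = 43.5; e = 43.6 − 43.5 = 0.1
d=10: ŷ = 8.5 + 7·10 = 78.5; e = 76.8 − 78.5 = -1.7
d=11: ŷ = 8.5 + 7·11 = 85.5; e = 85.9 − 85.5 = 0.4
d=12: ŷ = 8.5 + 7·12 = 92.5; e = 92.4 − 92.5 = -0.1
d=13: ŷ = 8.5 + 7·13 = 99.5; e = 98.1 − 99.5 = -1.4
d=14: ŷ = 8.5 + 7·14 = 106.5; e = 108.5 − 106.5 = 2

-0.7, 1.4, 0.1, -1.7, 0.4, -0.1, -1.4, 2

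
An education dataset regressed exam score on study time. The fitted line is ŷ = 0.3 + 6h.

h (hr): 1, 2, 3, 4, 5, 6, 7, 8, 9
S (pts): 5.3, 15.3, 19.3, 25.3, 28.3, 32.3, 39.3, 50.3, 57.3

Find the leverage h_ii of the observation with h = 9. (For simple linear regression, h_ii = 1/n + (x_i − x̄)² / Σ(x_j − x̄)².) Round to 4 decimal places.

h = 0.3778

h̄ = (1 + 2 + 3 + 4 + 5 + 6 + 7 + 8 + 9)/9 = 5
Σ(h − h̄)² = 16 + 9 + 4 + 1 + 0 + 1 + 4 + 9 + 16 = 60
h = 1/9 + (4)²/60 = 0.111111 + 0.266667 = 0.3778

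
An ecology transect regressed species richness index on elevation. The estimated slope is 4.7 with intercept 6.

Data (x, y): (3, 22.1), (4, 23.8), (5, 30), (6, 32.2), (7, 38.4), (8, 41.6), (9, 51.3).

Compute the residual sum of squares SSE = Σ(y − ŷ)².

x=3: ŷ = 6 + 4.7·3 = 20.1; r = 22.1 − 20.1 = 2
x=4: ŷ = 6 + 4.7·4 = 24.8; r = 23.8 − 24.8 = -1
x=5: ŷ = 6 + 4.7·5 = 29.5; r = 30 − 29.5 = 0.5
x=6: ŷ = 6 + 4.7·6 = 34.2; r = 32.2 − 34.2 = -2
x=7: ŷ = 6 + 4.7·7 = 38.9; r = 38.4 − 38.9 = -0.5
x=8: ŷ = 6 + 4.7·8 = 43.6; r = 41.6 − 43.6 = -2
x=9: ŷ = 6 + 4.7·9 = 48.3; r = 51.3 − 48.3 = 3
SSE = 4 + 1 + 0.25 + 4 + 0.25 + 4 + 9 = 22.5

SSE = 22.5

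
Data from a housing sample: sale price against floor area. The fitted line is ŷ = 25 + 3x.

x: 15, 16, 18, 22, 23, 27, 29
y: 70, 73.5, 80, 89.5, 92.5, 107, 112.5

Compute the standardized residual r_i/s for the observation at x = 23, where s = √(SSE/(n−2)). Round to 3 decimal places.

x=15: ŷ = 25 + 3·15 = 70; r = 70 − 70 = 0
x=16: ŷ = 25 + 3·16 = 73; r = 73.5 − 73 = 0.5
x=18: ŷ = 25 + 3·18 = 79; r = 80 − 79 = 1
x=22: ŷ = 25 + 3·22 = 91; r = 89.5 − 91 = -1.5
x=23: ŷ = 25 + 3·23 = 94; r = 92.5 − 94 = -1.5
x=27: ŷ = 25 + 3·27 = 106; r = 107 − 106 = 1
x=29: ŷ = 25 + 3·29 = 112; r = 112.5 − 112 = 0.5
SSE = 0 + 0.25 + 1 + 2.25 + 2.25 + 1 + 0.25 = 7
s = √(7/5) = 1.18322
r/s = -1.5 / 1.18322 = -1.268

-1.268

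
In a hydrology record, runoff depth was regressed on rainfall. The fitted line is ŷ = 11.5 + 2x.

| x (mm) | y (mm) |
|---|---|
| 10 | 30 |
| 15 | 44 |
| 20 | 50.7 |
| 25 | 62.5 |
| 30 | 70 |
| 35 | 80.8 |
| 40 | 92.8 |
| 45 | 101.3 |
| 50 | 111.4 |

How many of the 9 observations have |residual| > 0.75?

6

x=10: ŷ = 11.5 + 2·10 = 31.5; e = 30 − 31.5 = -1.5
x=15: ŷ = 11.5 + 2·15 = 41.5; e = 44 − 41.5 = 2.5
x=20: ŷ = 11.5 + 2·20 = 51.5; e = 50.7 − 51.5 = -0.8
x=25: ŷ = 11.5 + 2·25 = 61.5; e = 62.5 − 61.5 = 1
x=30: ŷ = 11.5 + 2·30 = 71.5; e = 70 − 71.5 = -1.5
x=35: ŷ = 11.5 + 2·35 = 81.5; e = 80.8 − 81.5 = -0.7
x=40: ŷ = 11.5 + 2·40 = 91.5; e = 92.8 − 91.5 = 1.3
x=45: ŷ = 11.5 + 2·45 = 101.5; e = 101.3 − 101.5 = -0.2
x=50: ŷ = 11.5 + 2·50 = 111.5; e = 111.4 − 111.5 = -0.1
|e| > 0.75: x=10 (|e|=1.5), x=15 (|e|=2.5), x=20 (|e|=0.8), x=25 (|e|=1), x=30 (|e|=1.5), x=40 (|e|=1.3) → 6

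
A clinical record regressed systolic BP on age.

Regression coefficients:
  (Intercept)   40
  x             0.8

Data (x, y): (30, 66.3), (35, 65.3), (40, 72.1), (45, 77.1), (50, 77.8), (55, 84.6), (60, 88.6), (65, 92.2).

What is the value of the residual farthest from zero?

x=30: ŷ = 40 + 0.8·30 = 64; e = 66.3 − 64 = 2.3
x=35: ŷ = 40 + 0.8·35 = 68; e = 65.3 − 68 = -2.7
x=40: ŷ = 40 + 0.8·40 = 72; e = 72.1 − 72 = 0.1
x=45: ŷ = 40 + 0.8·45 = 76; e = 77.1 − 76 = 1.1
x=50: ŷ = 40 + 0.8·50 = 80; e = 77.8 − 80 = -2.2
x=55: ŷ = 40 + 0.8·55 = 84; e = 84.6 − 84 = 0.6
x=60: ŷ = 40 + 0.8·60 = 88; e = 88.6 − 88 = 0.6
x=65: ŷ = 40 + 0.8·65 = 92; e = 92.2 − 92 = 0.2
Largest |e| is 2.7 at x = 35, residual -2.7.

e = -2.7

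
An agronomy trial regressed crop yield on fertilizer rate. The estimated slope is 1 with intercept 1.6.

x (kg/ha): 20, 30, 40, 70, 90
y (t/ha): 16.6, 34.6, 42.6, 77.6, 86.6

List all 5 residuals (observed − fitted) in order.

x=20: ŷ = 1.6 + 20 = 21.6; r = 16.6 − 21.6 = -5
x=30: ŷ = 1.6 + 30 = 31.6; r = 34.6 − 31.6 = 3
x=40: ŷ = 1.6 + 40 = 41.6; r = 42.6 − 41.6 = 1
x=70: ŷ = 1.6 + 70 = 71.6; r = 77.6 − 71.6 = 6
x=90: ŷ = 1.6 + 90 = 91.6; r = 86.6 − 91.6 = -5

-5, 3, 1, 6, -5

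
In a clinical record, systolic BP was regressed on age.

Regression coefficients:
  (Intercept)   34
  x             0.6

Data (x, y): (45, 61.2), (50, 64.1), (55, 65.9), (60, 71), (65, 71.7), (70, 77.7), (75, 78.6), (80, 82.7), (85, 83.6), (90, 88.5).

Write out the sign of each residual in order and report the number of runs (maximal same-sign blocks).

x=45: ŷ = 34 + 0.6·45 = 61; r = 61.2 − 61 = 0.2
x=50: ŷ = 34 + 0.6·50 = 64; r = 64.1 − 64 = 0.1
x=55: ŷ = 34 + 0.6·55 = 67; r = 65.9 − 67 = -1.1
x=60: ŷ = 34 + 0.6·60 = 70; r = 71 − 70 = 1
x=65: ŷ = 34 + 0.6·65 = 73; r = 71.7 − 73 = -1.3
x=70: ŷ = 34 + 0.6·70 = 76; r = 77.7 − 76 = 1.7
x=75: ŷ = 34 + 0.6·75 = 79; r = 78.6 − 79 = -0.4
x=80: ŷ = 34 + 0.6·80 = 82; r = 82.7 − 82 = 0.7
x=85: ŷ = 34 + 0.6·85 = 85; r = 83.6 − 85 = -1.4
x=90: ŷ = 34 + 0.6·90 = 88; r = 88.5 − 88 = 0.5
Signs: + + − + − + − + − +
Runs: +×2, −×1, +×1, −×1, +×1, −×1, +×1, −×1, +×1 → 9

9 runs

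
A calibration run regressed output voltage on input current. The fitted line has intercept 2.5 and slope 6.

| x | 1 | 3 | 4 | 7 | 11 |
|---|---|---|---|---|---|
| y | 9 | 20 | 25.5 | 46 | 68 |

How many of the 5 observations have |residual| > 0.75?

x=1: ŷ = 2.5 + 6·1 = 8.5; e = 9 − 8.5 = 0.5
x=3: ŷ = 2.5 + 6·3 = 20.5; e = 20 − 20.5 = -0.5
x=4: ŷ = 2.5 + 6·4 = 26.5; e = 25.5 − 26.5 = -1
x=7: ŷ = 2.5 + 6·7 = 44.5; e = 46 − 44.5 = 1.5
x=11: ŷ = 2.5 + 6·11 = 68.5; e = 68 − 68.5 = -0.5
|e| > 0.75: x=4 (|e|=1), x=7 (|e|=1.5) → 2

2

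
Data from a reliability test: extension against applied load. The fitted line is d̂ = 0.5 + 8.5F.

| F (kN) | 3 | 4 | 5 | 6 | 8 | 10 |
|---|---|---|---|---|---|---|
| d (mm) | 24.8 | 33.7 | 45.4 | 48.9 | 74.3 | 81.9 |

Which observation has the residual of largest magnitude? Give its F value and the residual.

F=3: d̂ = 0.5 + 8.5·3 = 26; e = 24.8 − 26 = -1.2
F=4: d̂ = 0.5 + 8.5·4 = 34.5; e = 33.7 − 34.5 = -0.8
F=5: d̂ = 0.5 + 8.5·5 = 43; e = 45.4 − 43 = 2.4
F=6: d̂ = 0.5 + 8.5·6 = 51.5; e = 48.9 − 51.5 = -2.6
F=8: d̂ = 0.5 + 8.5·8 = 68.5; e = 74.3 − 68.5 = 5.8
F=10: d̂ = 0.5 + 8.5·10 = 85.5; e = 81.9 − 85.5 = -3.6
Largest |e| is 5.8 at F = 8, residual 5.8.

F = 8, e = 5.8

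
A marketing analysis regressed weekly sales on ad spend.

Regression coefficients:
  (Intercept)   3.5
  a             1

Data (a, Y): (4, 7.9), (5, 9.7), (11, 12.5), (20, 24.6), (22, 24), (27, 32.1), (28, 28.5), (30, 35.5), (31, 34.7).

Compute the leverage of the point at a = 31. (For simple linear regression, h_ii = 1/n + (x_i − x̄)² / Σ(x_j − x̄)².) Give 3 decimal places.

h = 0.251

ā = (4 + 5 + 11 + 20 + 22 + 27 + 28 + 30 + 31)/9 = 19.7778
Σ(a − ā)² = 248.938 + 218.383 + 77.0494 + 0.0493827 + 4.93827 + 52.1605 + 67.6049 + 104.494 + 125.938 = 899.556
h = 1/9 + (11.2222)²/899.556 = 0.111111 + 0.140001 = 0.251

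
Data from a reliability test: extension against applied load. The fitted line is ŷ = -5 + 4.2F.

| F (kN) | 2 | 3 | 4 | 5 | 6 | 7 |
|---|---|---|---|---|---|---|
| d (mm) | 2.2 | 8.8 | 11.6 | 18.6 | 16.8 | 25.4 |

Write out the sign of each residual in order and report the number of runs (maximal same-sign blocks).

F=2: ŷ = -5 + 4.2·2 = 3.4; r = 2.2 − 3.4 = -1.2
F=3: ŷ = -5 + 4.2·3 = 7.6; r = 8.8 − 7.6 = 1.2
F=4: ŷ = -5 + 4.2·4 = 11.8; r = 11.6 − 11.8 = -0.2
F=5: ŷ = -5 + 4.2·5 = 16; r = 18.6 − 16 = 2.6
F=6: ŷ = -5 + 4.2·6 = 20.2; r = 16.8 − 20.2 = -3.4
F=7: ŷ = -5 + 4.2·7 = 24.4; r = 25.4 − 24.4 = 1
Signs: − + − + − +
Runs: −×1, +×1, −×1, +×1, −×1, +×1 → 6

6 runs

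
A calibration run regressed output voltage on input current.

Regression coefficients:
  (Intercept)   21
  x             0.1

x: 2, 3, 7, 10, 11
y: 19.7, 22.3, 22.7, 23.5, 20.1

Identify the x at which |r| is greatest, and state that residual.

x = 11, r = -2

x=2: ŷ = 21 + 0.1·2 = 21.2; r = 19.7 − 21.2 = -1.5
x=3: ŷ = 21 + 0.1·3 = 21.3; r = 22.3 − 21.3 = 1
x=7: ŷ = 21 + 0.1·7 = 21.7; r = 22.7 − 21.7 = 1
x=10: ŷ = 21 + 0.1·10 = 22; r = 23.5 − 22 = 1.5
x=11: ŷ = 21 + 0.1·11 = 22.1; r = 20.1 − 22.1 = -2
Largest |r| is 2 at x = 11, residual -2.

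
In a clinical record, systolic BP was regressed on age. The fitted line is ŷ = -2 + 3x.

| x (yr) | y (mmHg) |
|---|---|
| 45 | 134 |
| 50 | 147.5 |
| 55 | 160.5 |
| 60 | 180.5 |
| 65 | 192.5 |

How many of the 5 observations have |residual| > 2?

x=45: ŷ = -2 + 3·45 = 133; e = 134 − 133 = 1
x=50: ŷ = -2 + 3·50 = 148; e = 147.5 − 148 = -0.5
x=55: ŷ = -2 + 3·55 = 163; e = 160.5 − 163 = -2.5
x=60: ŷ = -2 + 3·60 = 178; e = 180.5 − 178 = 2.5
x=65: ŷ = -2 + 3·65 = 193; e = 192.5 − 193 = -0.5
|e| > 2: x=55 (|e|=2.5), x=60 (|e|=2.5) → 2

2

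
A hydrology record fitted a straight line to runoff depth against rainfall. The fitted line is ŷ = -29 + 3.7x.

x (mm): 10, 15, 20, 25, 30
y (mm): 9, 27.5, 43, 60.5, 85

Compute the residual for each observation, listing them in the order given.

x=10: ŷ = -29 + 3.7·10 = 8; r = 9 − 8 = 1
x=15: ŷ = -29 + 3.7·15 = 26.5; r = 27.5 − 26.5 = 1
x=20: ŷ = -29 + 3.7·20 = 45; r = 43 − 45 = -2
x=25: ŷ = -29 + 3.7·25 = 63.5; r = 60.5 − 63.5 = -3
x=30: ŷ = -29 + 3.7·30 = 82; r = 85 − 82 = 3

1, 1, -2, -3, 3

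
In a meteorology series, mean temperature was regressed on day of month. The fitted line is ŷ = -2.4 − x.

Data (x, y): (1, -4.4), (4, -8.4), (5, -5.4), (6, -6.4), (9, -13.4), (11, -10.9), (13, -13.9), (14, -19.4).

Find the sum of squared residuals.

x=1: ŷ = -2.4 − 1 = -3.4; e = -4.4 − (-3.4) = -1
x=4: ŷ = -2.4 − 4 = -6.4; e = -8.4 − (-6.4) = -2
x=5: ŷ = -2.4 − 5 = -7.4; e = -5.4 − (-7.4) = 2
x=6: ŷ = -2.4 − 6 = -8.4; e = -6.4 − (-8.4) = 2
x=9: ŷ = -2.4 − 9 = -11.4; e = -13.4 − (-11.4) = -2
x=11: ŷ = -2.4 − 11 = -13.4; e = -10.9 − (-13.4) = 2.5
x=13: ŷ = -2.4 − 13 = -15.4; e = -13.9 − (-15.4) = 1.5
x=14: ŷ = -2.4 − 14 = -16.4; e = -19.4 − (-16.4) = -3
SSE = 1 + 4 + 4 + 4 + 4 + 6.25 + 2.25 + 9 = 34.5

SSE = 34.5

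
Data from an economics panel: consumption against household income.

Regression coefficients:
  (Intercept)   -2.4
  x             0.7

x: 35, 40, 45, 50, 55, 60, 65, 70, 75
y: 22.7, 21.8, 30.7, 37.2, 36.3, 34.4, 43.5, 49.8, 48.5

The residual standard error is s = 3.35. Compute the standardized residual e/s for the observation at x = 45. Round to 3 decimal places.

0.478

ŷ = -2.4 + 0.7·45 = 29.1
e = 30.7 − 29.1 = 1.6
e/s = 1.6 / 3.35 = 0.478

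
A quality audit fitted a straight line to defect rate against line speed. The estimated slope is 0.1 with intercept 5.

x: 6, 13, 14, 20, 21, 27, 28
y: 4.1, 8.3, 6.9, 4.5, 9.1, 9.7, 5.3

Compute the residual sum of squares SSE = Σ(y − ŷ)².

x=6: ŷ = 5 + 0.1·6 = 5.6; r = 4.1 − 5.6 = -1.5
x=13: ŷ = 5 + 0.1·13 = 6.3; r = 8.3 − 6.3 = 2
x=14: ŷ = 5 + 0.1·14 = 6.4; r = 6.9 − 6.4 = 0.5
x=20: ŷ = 5 + 0.1·20 = 7; r = 4.5 − 7 = -2.5
x=21: ŷ = 5 + 0.1·21 = 7.1; r = 9.1 − 7.1 = 2
x=27: ŷ = 5 + 0.1·27 = 7.7; r = 9.7 − 7.7 = 2
x=28: ŷ = 5 + 0.1·28 = 7.8; r = 5.3 − 7.8 = -2.5
SSE = 2.25 + 4 + 0.25 + 6.25 + 4 + 4 + 6.25 = 27

SSE = 27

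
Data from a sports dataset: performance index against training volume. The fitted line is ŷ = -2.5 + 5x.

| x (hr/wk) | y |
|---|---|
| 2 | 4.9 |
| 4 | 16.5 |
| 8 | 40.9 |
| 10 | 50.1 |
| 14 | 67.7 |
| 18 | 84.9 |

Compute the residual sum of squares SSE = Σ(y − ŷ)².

SSE = 32.88

x=2: ŷ = -2.5 + 5·2 = 7.5; r = 4.9 − 7.5 = -2.6
x=4: ŷ = -2.5 + 5·4 = 17.5; r = 16.5 − 17.5 = -1
x=8: ŷ = -2.5 + 5·8 = 37.5; r = 40.9 − 37.5 = 3.4
x=10: ŷ = -2.5 + 5·10 = 47.5; r = 50.1 − 47.5 = 2.6
x=14: ŷ = -2.5 + 5·14 = 67.5; r = 67.7 − 67.5 = 0.2
x=18: ŷ = -2.5 + 5·18 = 87.5; r = 84.9 − 87.5 = -2.6
SSE = 6.76 + 1 + 11.56 + 6.76 + 0.04 + 6.76 = 32.88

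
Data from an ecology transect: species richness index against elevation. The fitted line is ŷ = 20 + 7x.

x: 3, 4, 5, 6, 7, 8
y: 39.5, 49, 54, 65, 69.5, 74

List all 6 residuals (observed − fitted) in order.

-1.5, 1, -1, 3, 0.5, -2

x=3: ŷ = 20 + 7·3 = 41; e = 39.5 − 41 = -1.5
x=4: ŷ = 20 + 7·4 = 48; e = 49 − 48 = 1
x=5: ŷ = 20 + 7·5 = 55; e = 54 − 55 = -1
x=6: ŷ = 20 + 7·6 = 62; e = 65 − 62 = 3
x=7: ŷ = 20 + 7·7 = 69; e = 69.5 − 69 = 0.5
x=8: ŷ = 20 + 7·8 = 76; e = 74 − 76 = -2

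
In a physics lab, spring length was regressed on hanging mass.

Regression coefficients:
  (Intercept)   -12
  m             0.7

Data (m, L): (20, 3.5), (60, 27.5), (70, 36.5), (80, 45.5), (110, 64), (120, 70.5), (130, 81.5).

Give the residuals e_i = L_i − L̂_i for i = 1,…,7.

1.5, -2.5, -0.5, 1.5, -1, -1.5, 2.5

m=20: L̂ = -12 + 0.7·20 = 2; e = 3.5 − 2 = 1.5
m=60: L̂ = -12 + 0.7·60 = 30; e = 27.5 − 30 = -2.5
m=70: L̂ = -12 + 0.7·70 = 37; e = 36.5 − 37 = -0.5
m=80: L̂ = -12 + 0.7·80 = 44; e = 45.5 − 44 = 1.5
m=110: L̂ = -12 + 0.7·110 = 65; e = 64 − 65 = -1
m=120: L̂ = -12 + 0.7·120 = 72; e = 70.5 − 72 = -1.5
m=130: L̂ = -12 + 0.7·130 = 79; e = 81.5 − 79 = 2.5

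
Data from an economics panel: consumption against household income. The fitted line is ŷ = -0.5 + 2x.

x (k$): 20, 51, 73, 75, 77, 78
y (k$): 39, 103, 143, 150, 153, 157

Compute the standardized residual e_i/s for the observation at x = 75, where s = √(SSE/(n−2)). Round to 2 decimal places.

0.29

x=20: ŷ = -0.5 + 2·20 = 39.5; e = 39 − 39.5 = -0.5
x=51: ŷ = -0.5 + 2·51 = 101.5; e = 103 − 101.5 = 1.5
x=73: ŷ = -0.5 + 2·73 = 145.5; e = 143 − 145.5 = -2.5
x=75: ŷ = -0.5 + 2·75 = 149.5; e = 150 − 149.5 = 0.5
x=77: ŷ = -0.5 + 2·77 = 153.5; e = 153 − 153.5 = -0.5
x=78: ŷ = -0.5 + 2·78 = 155.5; e = 157 − 155.5 = 1.5
SSE = 0.25 + 2.25 + 6.25 + 0.25 + 0.25 + 2.25 = 11.5
s = √(11.5/4) = 1.69558
e/s = 0.5 / 1.69558 = 0.29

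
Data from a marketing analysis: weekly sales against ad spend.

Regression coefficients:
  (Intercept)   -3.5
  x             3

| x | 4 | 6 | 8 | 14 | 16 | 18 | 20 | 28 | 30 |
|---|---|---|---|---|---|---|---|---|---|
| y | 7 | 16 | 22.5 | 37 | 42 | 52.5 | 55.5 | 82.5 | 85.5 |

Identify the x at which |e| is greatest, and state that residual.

x = 16, e = -2.5

x=4: ŷ = -3.5 + 3·4 = 8.5; e = 7 − 8.5 = -1.5
x=6: ŷ = -3.5 + 3·6 = 14.5; e = 16 − 14.5 = 1.5
x=8: ŷ = -3.5 + 3·8 = 20.5; e = 22.5 − 20.5 = 2
x=14: ŷ = -3.5 + 3·14 = 38.5; e = 37 − 38.5 = -1.5
x=16: ŷ = -3.5 + 3·16 = 44.5; e = 42 − 44.5 = -2.5
x=18: ŷ = -3.5 + 3·18 = 50.5; e = 52.5 − 50.5 = 2
x=20: ŷ = -3.5 + 3·20 = 56.5; e = 55.5 − 56.5 = -1
x=28: ŷ = -3.5 + 3·28 = 80.5; e = 82.5 − 80.5 = 2
x=30: ŷ = -3.5 + 3·30 = 86.5; e = 85.5 − 86.5 = -1
Largest |e| is 2.5 at x = 16, residual -2.5.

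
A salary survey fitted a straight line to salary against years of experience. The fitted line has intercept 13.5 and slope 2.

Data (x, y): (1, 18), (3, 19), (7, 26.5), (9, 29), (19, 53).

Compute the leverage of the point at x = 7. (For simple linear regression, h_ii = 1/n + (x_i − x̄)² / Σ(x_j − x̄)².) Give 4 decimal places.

x̄ = (1 + 3 + 7 + 9 + 19)/5 = 7.8
Σ(x − x̄)² = 46.24 + 23.04 + 0.64 + 1.44 + 125.44 = 196.8
h = 1/5 + (-0.8)²/196.8 = 0.2 + 0.00325203 = 0.2033

h = 0.2033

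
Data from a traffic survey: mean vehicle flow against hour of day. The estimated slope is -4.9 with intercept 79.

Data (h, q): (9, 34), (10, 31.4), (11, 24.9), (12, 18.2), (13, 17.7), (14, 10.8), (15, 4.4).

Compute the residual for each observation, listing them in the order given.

h=9: ŷ = 79 − 4.9·9 = 34.9; e = 34 − 34.9 = -0.9
h=10: ŷ = 79 − 4.9·10 = 30; e = 31.4 − 30 = 1.4
h=11: ŷ = 79 − 4.9·11 = 25.1; e = 24.9 − 25.1 = -0.2
h=12: ŷ = 79 − 4.9·12 = 20.2; e = 18.2 − 20.2 = -2
h=13: ŷ = 79 − 4.9·13 = 15.3; e = 17.7 − 15.3 = 2.4
h=14: ŷ = 79 − 4.9·14 = 10.4; e = 10.8 − 10.4 = 0.4
h=15: ŷ = 79 − 4.9·15 = 5.5; e = 4.4 − 5.5 = -1.1

-0.9, 1.4, -0.2, -2, 2.4, 0.4, -1.1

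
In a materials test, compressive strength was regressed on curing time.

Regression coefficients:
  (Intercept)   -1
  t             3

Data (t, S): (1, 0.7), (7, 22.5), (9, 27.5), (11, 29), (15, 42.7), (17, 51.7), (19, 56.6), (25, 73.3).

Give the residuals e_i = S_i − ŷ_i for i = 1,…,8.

-1.3, 2.5, 1.5, -3, -1.3, 1.7, 0.6, -0.7

t=1: ŷ = -1 + 3·1 = 2; e = 0.7 − 2 = -1.3
t=7: ŷ = -1 + 3·7 = 20; e = 22.5 − 20 = 2.5
t=9: ŷ = -1 + 3·9 = 26; e = 27.5 − 26 = 1.5
t=11: ŷ = -1 + 3·11 = 32; e = 29 − 32 = -3
t=15: ŷ = -1 + 3·15 = 44; e = 42.7 − 44 = -1.3
t=17: ŷ = -1 + 3·17 = 50; e = 51.7 − 50 = 1.7
t=19: ŷ = -1 + 3·19 = 56; e = 56.6 − 56 = 0.6
t=25: ŷ = -1 + 3·25 = 74; e = 73.3 − 74 = -0.7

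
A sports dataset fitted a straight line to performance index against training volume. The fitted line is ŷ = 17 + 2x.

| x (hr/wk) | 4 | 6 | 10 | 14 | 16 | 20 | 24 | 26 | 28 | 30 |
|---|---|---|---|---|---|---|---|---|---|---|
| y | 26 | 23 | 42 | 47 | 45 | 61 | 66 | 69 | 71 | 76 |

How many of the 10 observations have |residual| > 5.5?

1

x=4: ŷ = 17 + 2·4 = 25; r = 26 − 25 = 1
x=6: ŷ = 17 + 2·6 = 29; r = 23 − 29 = -6
x=10: ŷ = 17 + 2·10 = 37; r = 42 − 37 = 5
x=14: ŷ = 17 + 2·14 = 45; r = 47 − 45 = 2
x=16: ŷ = 17 + 2·16 = 49; r = 45 − 49 = -4
x=20: ŷ = 17 + 2·20 = 57; r = 61 − 57 = 4
x=24: ŷ = 17 + 2·24 = 65; r = 66 − 65 = 1
x=26: ŷ = 17 + 2·26 = 69; r = 69 − 69 = 0
x=28: ŷ = 17 + 2·28 = 73; r = 71 − 73 = -2
x=30: ŷ = 17 + 2·30 = 77; r = 76 − 77 = -1
|r| > 5.5: x=6 (|r|=6) → 1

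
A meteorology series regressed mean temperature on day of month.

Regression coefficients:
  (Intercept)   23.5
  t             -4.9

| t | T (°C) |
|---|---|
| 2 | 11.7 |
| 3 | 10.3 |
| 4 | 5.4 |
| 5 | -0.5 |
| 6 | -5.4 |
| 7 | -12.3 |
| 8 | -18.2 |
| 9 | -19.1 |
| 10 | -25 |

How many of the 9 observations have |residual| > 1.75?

t=2: ŷ = 23.5 − 4.9·2 = 13.7; e = 11.7 − 13.7 = -2
t=3: ŷ = 23.5 − 4.9·3 = 8.8; e = 10.3 − 8.8 = 1.5
t=4: ŷ = 23.5 − 4.9·4 = 3.9; e = 5.4 − 3.9 = 1.5
t=5: ŷ = 23.5 − 4.9·5 = -1; e = -0.5 − (-1) = 0.5
t=6: ŷ = 23.5 − 4.9·6 = -5.9; e = -5.4 − (-5.9) = 0.5
t=7: ŷ = 23.5 − 4.9·7 = -10.8; e = -12.3 − (-10.8) = -1.5
t=8: ŷ = 23.5 − 4.9·8 = -15.7; e = -18.2 − (-15.7) = -2.5
t=9: ŷ = 23.5 − 4.9·9 = -20.6; e = -19.1 − (-20.6) = 1.5
t=10: ŷ = 23.5 − 4.9·10 = -25.5; e = -25 − (-25.5) = 0.5
|e| > 1.75: t=2 (|e|=2), t=8 (|e|=2.5) → 2

2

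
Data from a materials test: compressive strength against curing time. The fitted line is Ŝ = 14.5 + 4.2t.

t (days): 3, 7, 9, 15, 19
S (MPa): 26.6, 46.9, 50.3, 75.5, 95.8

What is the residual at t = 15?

e = -2

Ŝ = 14.5 + 4.2·15 = 77.5
e = 75.5 − 77.5 = -2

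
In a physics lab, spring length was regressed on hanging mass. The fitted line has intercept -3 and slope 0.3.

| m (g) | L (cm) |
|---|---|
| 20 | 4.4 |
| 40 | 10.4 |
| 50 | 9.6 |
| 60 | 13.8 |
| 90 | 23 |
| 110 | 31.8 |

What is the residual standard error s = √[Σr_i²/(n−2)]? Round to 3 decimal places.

s = 1.960

m=20: ŷ = -3 + 0.3·20 = 3; r = 4.4 − 3 = 1.4
m=40: ŷ = -3 + 0.3·40 = 9; r = 10.4 − 9 = 1.4
m=50: ŷ = -3 + 0.3·50 = 12; r = 9.6 − 12 = -2.4
m=60: ŷ = -3 + 0.3·60 = 15; r = 13.8 − 15 = -1.2
m=90: ŷ = -3 + 0.3·90 = 24; r = 23 − 24 = -1
m=110: ŷ = -3 + 0.3·110 = 30; r = 31.8 − 30 = 1.8
SSE = 1.96 + 1.96 + 5.76 + 1.44 + 1 + 3.24 = 15.36
s = √(15.36/4) = √3.84 ≈ 1.960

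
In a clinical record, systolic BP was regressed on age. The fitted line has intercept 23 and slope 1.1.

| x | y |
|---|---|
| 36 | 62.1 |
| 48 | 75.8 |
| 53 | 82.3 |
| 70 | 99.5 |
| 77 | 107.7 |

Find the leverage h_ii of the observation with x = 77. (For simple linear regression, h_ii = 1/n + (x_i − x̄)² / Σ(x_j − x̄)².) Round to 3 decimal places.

h = 0.569

x̄ = (36 + 48 + 53 + 70 + 77)/5 = 56.8
Σ(x − x̄)² = 432.64 + 77.44 + 14.44 + 174.24 + 408.04 = 1106.8
h = 1/5 + (20.2)²/1106.8 = 0.2 + 0.368666 = 0.569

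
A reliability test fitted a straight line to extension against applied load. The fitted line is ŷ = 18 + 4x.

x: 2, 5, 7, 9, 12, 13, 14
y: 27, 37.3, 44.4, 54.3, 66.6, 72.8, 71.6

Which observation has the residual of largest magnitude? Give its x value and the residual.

x=2: ŷ = 18 + 4·2 = 26; r = 27 − 26 = 1
x=5: ŷ = 18 + 4·5 = 38; r = 37.3 − 38 = -0.7
x=7: ŷ = 18 + 4·7 = 46; r = 44.4 − 46 = -1.6
x=9: ŷ = 18 + 4·9 = 54; r = 54.3 − 54 = 0.3
x=12: ŷ = 18 + 4·12 = 66; r = 66.6 − 66 = 0.6
x=13: ŷ = 18 + 4·13 = 70; r = 72.8 − 70 = 2.8
x=14: ŷ = 18 + 4·14 = 74; r = 71.6 − 74 = -2.4
Largest |r| is 2.8 at x = 13, residual 2.8.

x = 13, r = 2.8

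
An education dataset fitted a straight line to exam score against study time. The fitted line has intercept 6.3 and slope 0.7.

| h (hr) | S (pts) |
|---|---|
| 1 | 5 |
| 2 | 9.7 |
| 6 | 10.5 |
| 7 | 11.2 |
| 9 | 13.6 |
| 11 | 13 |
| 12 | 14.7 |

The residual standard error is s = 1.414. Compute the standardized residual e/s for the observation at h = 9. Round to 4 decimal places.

ŷ = 6.3 + 0.7·9 = 12.6
e = 13.6 − 12.6 = 1
e/s = 1 / 1.414 = 0.7072

0.7072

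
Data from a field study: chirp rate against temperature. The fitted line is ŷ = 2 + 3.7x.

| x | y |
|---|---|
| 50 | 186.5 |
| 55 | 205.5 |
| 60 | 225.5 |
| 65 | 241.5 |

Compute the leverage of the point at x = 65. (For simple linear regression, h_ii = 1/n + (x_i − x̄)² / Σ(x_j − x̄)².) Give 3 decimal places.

x̄ = (50 + 55 + 60 + 65)/4 = 57.5
Σ(x − x̄)² = 56.25 + 6.25 + 6.25 + 56.25 = 125
h = 1/4 + (7.5)²/125 = 0.25 + 0.45 = 0.700

h = 0.700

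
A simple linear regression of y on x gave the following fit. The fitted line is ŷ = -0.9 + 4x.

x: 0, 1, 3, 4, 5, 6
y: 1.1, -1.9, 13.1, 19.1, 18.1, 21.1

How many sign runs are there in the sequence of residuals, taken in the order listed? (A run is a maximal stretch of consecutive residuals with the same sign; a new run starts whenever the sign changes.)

4 runs

x=0: ŷ = -0.9 + 4·0 = -0.9; r = 1.1 − (-0.9) = 2
x=1: ŷ = -0.9 + 4·1 = 3.1; r = -1.9 − 3.1 = -5
x=3: ŷ = -0.9 + 4·3 = 11.1; r = 13.1 − 11.1 = 2
x=4: ŷ = -0.9 + 4·4 = 15.1; r = 19.1 − 15.1 = 4
x=5: ŷ = -0.9 + 4·5 = 19.1; r = 18.1 − 19.1 = -1
x=6: ŷ = -0.9 + 4·6 = 23.1; r = 21.1 − 23.1 = -2
Signs: + − + + − −
Runs: +×1, −×1, +×2, −×2 → 4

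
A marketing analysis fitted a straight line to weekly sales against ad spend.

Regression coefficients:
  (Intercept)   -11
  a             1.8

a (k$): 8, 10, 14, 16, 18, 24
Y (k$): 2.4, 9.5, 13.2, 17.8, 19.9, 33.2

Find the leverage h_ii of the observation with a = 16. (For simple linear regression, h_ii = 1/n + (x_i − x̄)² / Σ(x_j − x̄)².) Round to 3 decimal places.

ā = (8 + 10 + 14 + 16 + 18 + 24)/6 = 15
Σ(a − ā)² = 49 + 25 + 1 + 1 + 9 + 81 = 166
h = 1/6 + (1)²/166 = 0.166667 + 0.0060241 = 0.173

h = 0.173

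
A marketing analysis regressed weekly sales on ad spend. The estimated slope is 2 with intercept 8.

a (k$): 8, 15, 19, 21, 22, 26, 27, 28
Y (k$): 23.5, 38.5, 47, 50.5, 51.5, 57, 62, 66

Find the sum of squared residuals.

a=8: ŷ = 8 + 2·8 = 24; r = 23.5 − 24 = -0.5
a=15: ŷ = 8 + 2·15 = 38; r = 38.5 − 38 = 0.5
a=19: ŷ = 8 + 2·19 = 46; r = 47 − 46 = 1
a=21: ŷ = 8 + 2·21 = 50; r = 50.5 − 50 = 0.5
a=22: ŷ = 8 + 2·22 = 52; r = 51.5 − 52 = -0.5
a=26: ŷ = 8 + 2·26 = 60; r = 57 − 60 = -3
a=27: ŷ = 8 + 2·27 = 62; r = 62 − 62 = 0
a=28: ŷ = 8 + 2·28 = 64; r = 66 − 64 = 2
SSE = 0.25 + 0.25 + 1 + 0.25 + 0.25 + 9 + 0 + 4 = 15

SSE = 15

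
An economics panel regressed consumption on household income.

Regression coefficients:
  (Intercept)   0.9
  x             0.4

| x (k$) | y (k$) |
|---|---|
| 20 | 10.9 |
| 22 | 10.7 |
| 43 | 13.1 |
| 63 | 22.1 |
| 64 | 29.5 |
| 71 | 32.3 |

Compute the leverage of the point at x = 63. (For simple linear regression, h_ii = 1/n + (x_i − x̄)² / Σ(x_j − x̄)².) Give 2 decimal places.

h = 0.27

x̄ = (20 + 22 + 43 + 63 + 64 + 71)/6 = 47.1667
Σ(x − x̄)² = 738.028 + 633.361 + 17.3611 + 250.694 + 283.361 + 568.028 = 2490.83
h = 1/6 + (15.8333)²/2490.83 = 0.166667 + 0.100647 = 0.27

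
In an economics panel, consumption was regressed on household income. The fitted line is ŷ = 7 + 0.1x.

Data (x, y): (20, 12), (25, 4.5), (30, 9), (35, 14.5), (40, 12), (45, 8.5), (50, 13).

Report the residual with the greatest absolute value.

r = -5

x=20: ŷ = 7 + 0.1·20 = 9; r = 12 − 9 = 3
x=25: ŷ = 7 + 0.1·25 = 9.5; r = 4.5 − 9.5 = -5
x=30: ŷ = 7 + 0.1·30 = 10; r = 9 − 10 = -1
x=35: ŷ = 7 + 0.1·35 = 10.5; r = 14.5 − 10.5 = 4
x=40: ŷ = 7 + 0.1·40 = 11; r = 12 − 11 = 1
x=45: ŷ = 7 + 0.1·45 = 11.5; r = 8.5 − 11.5 = -3
x=50: ŷ = 7 + 0.1·50 = 12; r = 13 − 12 = 1
Largest |r| is 5 at x = 25, residual -5.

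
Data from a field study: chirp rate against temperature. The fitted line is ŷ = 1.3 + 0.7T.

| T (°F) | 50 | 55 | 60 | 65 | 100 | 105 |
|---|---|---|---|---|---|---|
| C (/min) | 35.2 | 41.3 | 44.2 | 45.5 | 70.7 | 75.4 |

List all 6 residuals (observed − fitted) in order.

T=50: ŷ = 1.3 + 0.7·50 = 36.3; e = 35.2 − 36.3 = -1.1
T=55: ŷ = 1.3 + 0.7·55 = 39.8; e = 41.3 − 39.8 = 1.5
T=60: ŷ = 1.3 + 0.7·60 = 43.3; e = 44.2 − 43.3 = 0.9
T=65: ŷ = 1.3 + 0.7·65 = 46.8; e = 45.5 − 46.8 = -1.3
T=100: ŷ = 1.3 + 0.7·100 = 71.3; e = 70.7 − 71.3 = -0.6
T=105: ŷ = 1.3 + 0.7·105 = 74.8; e = 75.4 − 74.8 = 0.6

-1.1, 1.5, 0.9, -1.3, -0.6, 0.6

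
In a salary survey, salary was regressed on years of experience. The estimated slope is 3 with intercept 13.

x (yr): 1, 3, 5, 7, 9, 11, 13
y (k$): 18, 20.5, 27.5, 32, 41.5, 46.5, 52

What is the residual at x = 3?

e = -1.5

ŷ = 13 + 3·3 = 22
e = 20.5 − 22 = -1.5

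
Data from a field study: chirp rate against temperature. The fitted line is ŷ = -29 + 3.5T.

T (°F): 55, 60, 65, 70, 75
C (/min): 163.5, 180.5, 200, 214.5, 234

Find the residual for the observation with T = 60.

ŷ = -29 + 3.5·60 = 181
r = 180.5 − 181 = -0.5

r = -0.5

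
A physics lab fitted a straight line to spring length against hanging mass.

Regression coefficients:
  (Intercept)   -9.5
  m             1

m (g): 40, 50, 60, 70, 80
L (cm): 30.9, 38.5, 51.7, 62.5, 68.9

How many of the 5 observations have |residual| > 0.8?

m=40: ŷ = -9.5 + 40 = 30.5; e = 30.9 − 30.5 = 0.4
m=50: ŷ = -9.5 + 50 = 40.5; e = 38.5 − 40.5 = -2
m=60: ŷ = -9.5 + 60 = 50.5; e = 51.7 − 50.5 = 1.2
m=70: ŷ = -9.5 + 70 = 60.5; e = 62.5 − 60.5 = 2
m=80: ŷ = -9.5 + 80 = 70.5; e = 68.9 − 70.5 = -1.6
|e| > 0.8: m=50 (|e|=2), m=60 (|e|=1.2), m=70 (|e|=2), m=80 (|e|=1.6) → 4

4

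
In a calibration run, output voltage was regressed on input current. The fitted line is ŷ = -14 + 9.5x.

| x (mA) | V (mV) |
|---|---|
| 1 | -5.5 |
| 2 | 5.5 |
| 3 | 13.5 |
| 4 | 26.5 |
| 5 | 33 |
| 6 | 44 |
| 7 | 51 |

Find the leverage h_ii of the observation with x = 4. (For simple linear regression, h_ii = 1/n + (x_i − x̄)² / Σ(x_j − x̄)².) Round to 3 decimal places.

h = 0.143

x̄ = (1 + 2 + 3 + 4 + 5 + 6 + 7)/7 = 4
Σ(x − x̄)² = 9 + 4 + 1 + 0 + 1 + 4 + 9 = 28
h = 1/7 + (0)²/28 = 0.142857 + 0 = 0.143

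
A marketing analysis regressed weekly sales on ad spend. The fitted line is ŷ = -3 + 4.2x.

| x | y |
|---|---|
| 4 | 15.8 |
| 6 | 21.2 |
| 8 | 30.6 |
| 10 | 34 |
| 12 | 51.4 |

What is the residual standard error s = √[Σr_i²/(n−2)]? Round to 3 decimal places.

s = 3.916

x=4: ŷ = -3 + 4.2·4 = 13.8; r = 15.8 − 13.8 = 2
x=6: ŷ = -3 + 4.2·6 = 22.2; r = 21.2 − 22.2 = -1
x=8: ŷ = -3 + 4.2·8 = 30.6; r = 30.6 − 30.6 = 0
x=10: ŷ = -3 + 4.2·10 = 39; r = 34 − 39 = -5
x=12: ŷ = -3 + 4.2·12 = 47.4; r = 51.4 − 47.4 = 4
SSE = 4 + 1 + 0 + 25 + 16 = 46
s = √(46/3) = √15.3333 ≈ 3.916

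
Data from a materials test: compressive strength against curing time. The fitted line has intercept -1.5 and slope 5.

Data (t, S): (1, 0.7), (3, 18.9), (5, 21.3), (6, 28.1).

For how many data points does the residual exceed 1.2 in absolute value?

3

t=1: ŷ = -1.5 + 5·1 = 3.5; e = 0.7 − 3.5 = -2.8
t=3: ŷ = -1.5 + 5·3 = 13.5; e = 18.9 − 13.5 = 5.4
t=5: ŷ = -1.5 + 5·5 = 23.5; e = 21.3 − 23.5 = -2.2
t=6: ŷ = -1.5 + 5·6 = 28.5; e = 28.1 − 28.5 = -0.4
|e| > 1.2: t=1 (|e|=2.8), t=3 (|e|=5.4), t=5 (|e|=2.2) → 3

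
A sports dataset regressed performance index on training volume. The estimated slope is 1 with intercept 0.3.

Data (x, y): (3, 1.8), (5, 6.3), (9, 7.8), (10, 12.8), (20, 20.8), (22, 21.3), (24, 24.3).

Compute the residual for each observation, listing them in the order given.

-1.5, 1, -1.5, 2.5, 0.5, -1, 0

x=3: ŷ = 0.3 + 3 = 3.3; r = 1.8 − 3.3 = -1.5
x=5: ŷ = 0.3 + 5 = 5.3; r = 6.3 − 5.3 = 1
x=9: ŷ = 0.3 + 9 = 9.3; r = 7.8 − 9.3 = -1.5
x=10: ŷ = 0.3 + 10 = 10.3; r = 12.8 − 10.3 = 2.5
x=20: ŷ = 0.3 + 20 = 20.3; r = 20.8 − 20.3 = 0.5
x=22: ŷ = 0.3 + 22 = 22.3; r = 21.3 − 22.3 = -1
x=24: ŷ = 0.3 + 24 = 24.3; r = 24.3 − 24.3 = 0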